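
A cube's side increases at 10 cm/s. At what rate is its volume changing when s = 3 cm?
270 cm³/s

V = s³
dV/dt = 3s² · ds/dt = 3·3²·10 = 270 cm³/s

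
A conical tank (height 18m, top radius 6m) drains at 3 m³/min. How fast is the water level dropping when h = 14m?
27/(196π) ≈ 0.04385 m/min

r/h = 6/18, so r = (1/3)h
V = (1/3)πr²h = (1/3)π((1/3)h)²h = (1/27)πh³
dV/dh = (1/9)πh²
dh/dt = (dV/dt)/(dV/dh) = -3/((1/9)π·14²) = -27/(196π) m/min
The level is dropping at 27/(196π) ≈ 0.04385 m/min.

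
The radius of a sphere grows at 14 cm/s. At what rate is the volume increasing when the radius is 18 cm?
18144π cm³/s

V = (4/3)πr³
dV/dt = dV/dr · dr/dt = 4πr² · 14
At r = 18: dV/dt = 18144π cm³/s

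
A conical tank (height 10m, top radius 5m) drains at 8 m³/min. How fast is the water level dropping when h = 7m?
32/(49π) ≈ 0.2079 m/min

r/h = 5/10, so r = (1/2)h
V = (1/3)πr²h = (1/3)π((1/2)h)²h = (1/12)πh³
dV/dh = (1/4)πh²
dh/dt = (dV/dt)/(dV/dh) = -8/((1/4)π·7²) = -32/(49π) m/min
The level is dropping at 32/(49π) ≈ 0.2079 m/min.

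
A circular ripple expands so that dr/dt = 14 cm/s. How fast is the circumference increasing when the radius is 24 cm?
28π cm/s

C = 2πr
dC/dt = 2π · dr/dt = 2π · 14 = 28π cm/s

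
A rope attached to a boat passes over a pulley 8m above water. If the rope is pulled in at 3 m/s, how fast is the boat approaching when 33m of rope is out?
99√41/205 ≈ 3.092 m/s

rope² = x² + 8²
x = √(33² - 8²) = 5√41
dx/dt = (rope/x) · d(rope)/dt = (33/(5√41)) · (-3) = -99√41/205 m/s
The boat approaches at 99√41/205 ≈ 3.092 m/s.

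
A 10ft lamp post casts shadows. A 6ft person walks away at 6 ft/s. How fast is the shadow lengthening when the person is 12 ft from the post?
9 ft/s

By similar triangles: 10/(x+s) = 6/s
Solving: s = 6x/4
ds/dt = 6/4 · dx/dt = 3/2 · 6 = 9 ft/s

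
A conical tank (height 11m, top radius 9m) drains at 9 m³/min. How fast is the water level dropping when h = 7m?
121/(441π) ≈ 0.08734 m/min

r/h = 9/11, so r = (9/11)h
V = (1/3)πr²h = (1/3)π((9/11)h)²h = (27/121)πh³
dV/dh = (81/121)πh²
dh/dt = (dV/dt)/(dV/dh) = -9/((81/121)π·7²) = -121/(441π) m/min
The level is dropping at 121/(441π) ≈ 0.08734 m/min.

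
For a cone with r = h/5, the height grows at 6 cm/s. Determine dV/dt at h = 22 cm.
2904π/25 cm³/s

V = (1/3)π(h/5)²h = πh³/75
dV/dt = πh²/25 · 6
At h = 22: dV/dt = 2904π/25 cm³/s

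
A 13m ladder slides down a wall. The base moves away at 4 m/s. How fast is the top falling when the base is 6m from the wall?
24√133/133 ≈ 2.081 m/s

x² + y² = 13²
2x·dx/dt + 2y·dy/dt = 0
dy/dt = -x/y · dx/dt = -6/√133 · 4 = -24√133/133 m/s
The top is descending at 24√133/133 ≈ 2.081 m/s.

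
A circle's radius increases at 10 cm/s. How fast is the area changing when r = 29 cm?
580π cm²/s

A = πr²
dA/dt = 2πr · dr/dt = 2π(29)(10) = 580π cm²/s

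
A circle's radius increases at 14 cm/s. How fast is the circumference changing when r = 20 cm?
28π cm/s

C = 2πr
dC/dt = 2π · dr/dt = 2π · 14 = 28π cm/s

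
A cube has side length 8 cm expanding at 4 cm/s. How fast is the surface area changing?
384 cm²/s

A = 6s²
dA/dt = 12s · ds/dt = 12·8·4 = 384 cm²/s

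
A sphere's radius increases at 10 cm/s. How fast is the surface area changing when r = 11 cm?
880π cm²/s

S = 4πr²
dS/dt = dS/dr · dr/dt = 8πr · 10
At r = 11: dS/dt = 880π cm²/s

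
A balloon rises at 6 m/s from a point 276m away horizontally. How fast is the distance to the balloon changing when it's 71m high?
426√81217/81217 ≈ 1.495 m/s

z² = 276² + y²
z = √(276² + 71²) = √81217
dz/dt = y/z · dy/dt = 71/√81217 · 6 = 426√81217/81217 ≈ 1.495 m/s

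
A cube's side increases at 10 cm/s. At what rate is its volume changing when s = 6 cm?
1080 cm³/s

V = s³
dV/dt = 3s² · ds/dt = 3·6²·10 = 1080 cm³/s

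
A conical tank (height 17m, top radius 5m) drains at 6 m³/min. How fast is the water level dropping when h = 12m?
289/(600π) ≈ 0.1533 m/min

r/h = 5/17, so r = (5/17)h
V = (1/3)πr²h = (1/3)π((5/17)h)²h = (25/867)πh³
dV/dh = (25/289)πh²
dh/dt = (dV/dt)/(dV/dh) = -6/((25/289)π·12²) = -289/(600π) m/min
The level is dropping at 289/(600π) ≈ 0.1533 m/min.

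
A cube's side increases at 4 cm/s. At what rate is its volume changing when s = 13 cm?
2028 cm³/s

V = s³
dV/dt = 3s² · ds/dt = 3·13²·4 = 2028 cm³/s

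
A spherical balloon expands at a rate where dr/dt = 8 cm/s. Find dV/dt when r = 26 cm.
21632π cm³/s

V = (4/3)πr³
dV/dt = dV/dr · dr/dt = 4πr² · 8
At r = 26: dV/dt = 21632π cm³/s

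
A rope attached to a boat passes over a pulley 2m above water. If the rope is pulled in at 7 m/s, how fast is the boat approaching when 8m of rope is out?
28√15/15 ≈ 7.23 m/s

rope² = x² + 2²
x = √(8² - 2²) = 2√15
dx/dt = (rope/x) · d(rope)/dt = (8/(2√15)) · (-7) = -28√15/15 m/s
The boat approaches at 28√15/15 ≈ 7.23 m/s.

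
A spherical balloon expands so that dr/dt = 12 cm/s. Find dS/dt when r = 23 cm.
2208π cm²/s

S = 4πr²
dS/dt = dS/dr · dr/dt = 8πr · 12
At r = 23: dS/dt = 2208π cm²/s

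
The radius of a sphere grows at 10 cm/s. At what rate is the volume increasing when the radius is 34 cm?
46240π cm³/s

V = (4/3)πr³
dV/dt = dV/dr · dr/dt = 4πr² · 10
At r = 34: dV/dt = 46240π cm³/s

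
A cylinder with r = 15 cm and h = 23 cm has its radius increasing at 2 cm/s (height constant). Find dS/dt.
212π cm²/s

S = 2πrh + 2πr² (lateral + bases)
dS/dt = (2πh + 4πr)·dr/dt = (2π·23 + 4π·15)·2
= 212π cm²/s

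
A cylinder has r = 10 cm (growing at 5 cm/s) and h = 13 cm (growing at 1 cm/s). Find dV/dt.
1400π cm³/s

V = πr²h
dV/dt = 2πrh·dr/dt + πr²·dh/dt
= 2π(10)(13)(5) + π(10)²(1)
= 1400π cm³/s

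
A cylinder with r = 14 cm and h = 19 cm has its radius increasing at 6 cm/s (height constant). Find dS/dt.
564π cm²/s

S = 2πrh + 2πr² (lateral + bases)
dS/dt = (2πh + 4πr)·dr/dt = (2π·19 + 4π·14)·6
= 564π cm²/s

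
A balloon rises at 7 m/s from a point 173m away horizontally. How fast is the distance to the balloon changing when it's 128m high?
896√46313/46313 ≈ 4.163 m/s

z² = 173² + y²
z = √(173² + 128²) = √46313
dz/dt = y/z · dy/dt = 128/√46313 · 7 = 896√46313/46313 ≈ 4.163 m/s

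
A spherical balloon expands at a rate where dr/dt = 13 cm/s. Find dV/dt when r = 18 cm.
16848π cm³/s

V = (4/3)πr³
dV/dt = dV/dr · dr/dt = 4πr² · 13
At r = 18: dV/dt = 16848π cm³/s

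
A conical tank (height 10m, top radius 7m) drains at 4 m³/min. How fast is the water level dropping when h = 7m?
400/(2401π) ≈ 0.05303 m/min

r/h = 7/10, so r = (7/10)h
V = (1/3)πr²h = (1/3)π((7/10)h)²h = (49/300)πh³
dV/dh = (49/100)πh²
dh/dt = (dV/dt)/(dV/dh) = -4/((49/100)π·7²) = -400/(2401π) m/min
The level is dropping at 400/(2401π) ≈ 0.05303 m/min.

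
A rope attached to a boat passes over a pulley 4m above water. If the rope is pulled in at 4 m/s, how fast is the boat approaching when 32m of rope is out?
32√7/21 ≈ 4.032 m/s

rope² = x² + 4²
x = √(32² - 4²) = 12√7
dx/dt = (rope/x) · d(rope)/dt = (32/(12√7)) · (-4) = -32√7/21 m/s
The boat approaches at 32√7/21 ≈ 4.032 m/s.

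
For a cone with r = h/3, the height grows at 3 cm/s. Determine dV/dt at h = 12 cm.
48π cm³/s

V = (1/3)π(h/3)²h = πh³/27
dV/dt = πh²/9 · 3
At h = 12: dV/dt = 48π cm³/s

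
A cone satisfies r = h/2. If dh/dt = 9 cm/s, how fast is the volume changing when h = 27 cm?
6561π/4 cm³/s

V = (1/3)π(h/2)²h = πh³/12
dV/dt = πh²/4 · 9
At h = 27: dV/dt = 6561π/4 cm³/s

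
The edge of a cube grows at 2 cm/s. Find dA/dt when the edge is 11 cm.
264 cm²/s

A = 6s²
dA/dt = 12s · ds/dt = 12·11·2 = 264 cm²/s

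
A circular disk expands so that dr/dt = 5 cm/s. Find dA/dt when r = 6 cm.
60π cm²/s

A = πr²
dA/dt = 2πr · dr/dt = 2π(6)(5) = 60π cm²/s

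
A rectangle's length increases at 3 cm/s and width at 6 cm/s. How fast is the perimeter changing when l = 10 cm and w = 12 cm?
18 cm/s

P = 2(l + w)
dP/dt = 2(dl/dt + dw/dt) = 2(3 + 6) = 18 cm/s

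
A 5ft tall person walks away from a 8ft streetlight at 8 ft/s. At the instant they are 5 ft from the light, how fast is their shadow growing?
40/3 ft/s

By similar triangles: 8/(x+s) = 5/s
Solving: s = 5x/3
ds/dt = 5/3 · dx/dt = 5/3 · 8 = 40/3 ft/s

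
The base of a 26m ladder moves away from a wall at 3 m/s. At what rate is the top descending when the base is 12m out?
18√133/133 ≈ 1.561 m/s

x² + y² = 26²
2x·dx/dt + 2y·dy/dt = 0
dy/dt = -x/y · dx/dt = -12/(2√133) · 3 = -18√133/133 m/s
The top is descending at 18√133/133 ≈ 1.561 m/s.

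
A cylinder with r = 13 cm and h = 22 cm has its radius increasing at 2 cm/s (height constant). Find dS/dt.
192π cm²/s

S = 2πrh + 2πr² (lateral + bases)
dS/dt = (2πh + 4πr)·dr/dt = (2π·22 + 4π·13)·2
= 192π cm²/s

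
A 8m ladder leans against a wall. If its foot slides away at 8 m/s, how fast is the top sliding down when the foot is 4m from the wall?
8√3/3 ≈ 4.619 m/s

x² + y² = 8²
2x·dx/dt + 2y·dy/dt = 0
dy/dt = -x/y · dx/dt = -4/(4√3) · 8 = -8√3/3 m/s
The top is descending at 8√3/3 ≈ 4.619 m/s.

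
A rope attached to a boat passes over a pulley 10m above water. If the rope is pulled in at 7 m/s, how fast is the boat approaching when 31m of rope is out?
31√861/123 ≈ 7.395 m/s

rope² = x² + 10²
x = √(31² - 10²) = √861
dx/dt = (rope/x) · d(rope)/dt = (31/√861) · (-7) = -31√861/123 m/s
The boat approaches at 31√861/123 ≈ 7.395 m/s.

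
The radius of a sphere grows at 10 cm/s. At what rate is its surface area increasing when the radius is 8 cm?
640π cm²/s

S = 4πr²
dS/dt = dS/dr · dr/dt = 8πr · 10
At r = 8: dS/dt = 640π cm²/s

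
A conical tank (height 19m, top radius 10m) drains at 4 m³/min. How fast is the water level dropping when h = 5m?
361/(625π) ≈ 0.1839 m/min

r/h = 10/19, so r = (10/19)h
V = (1/3)πr²h = (1/3)π((10/19)h)²h = (100/1083)πh³
dV/dh = (100/361)πh²
dh/dt = (dV/dt)/(dV/dh) = -4/((100/361)π·5²) = -361/(625π) m/min
The level is dropping at 361/(625π) ≈ 0.1839 m/min.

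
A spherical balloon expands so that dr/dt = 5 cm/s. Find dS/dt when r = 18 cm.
720π cm²/s

S = 4πr²
dS/dt = dS/dr · dr/dt = 8πr · 5
At r = 18: dS/dt = 720π cm²/s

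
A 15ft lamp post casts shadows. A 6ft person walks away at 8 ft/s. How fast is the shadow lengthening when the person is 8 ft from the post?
16/3 ft/s

By similar triangles: 15/(x+s) = 6/s
Solving: s = 6x/9
ds/dt = 6/9 · dx/dt = 2/3 · 8 = 16/3 ft/s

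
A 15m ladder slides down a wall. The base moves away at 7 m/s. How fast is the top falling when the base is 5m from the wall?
7√2/4 ≈ 2.475 m/s

x² + y² = 15²
2x·dx/dt + 2y·dy/dt = 0
dy/dt = -x/y · dx/dt = -5/(10√2) · 7 = -7√2/4 m/s
The top is descending at 7√2/4 ≈ 2.475 m/s.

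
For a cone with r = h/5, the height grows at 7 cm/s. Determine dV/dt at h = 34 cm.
8092π/25 cm³/s

V = (1/3)π(h/5)²h = πh³/75
dV/dt = πh²/25 · 7
At h = 34: dV/dt = 8092π/25 cm³/s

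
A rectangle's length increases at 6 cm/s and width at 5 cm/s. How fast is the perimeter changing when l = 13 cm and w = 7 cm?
22 cm/s

P = 2(l + w)
dP/dt = 2(dl/dt + dw/dt) = 2(6 + 5) = 22 cm/s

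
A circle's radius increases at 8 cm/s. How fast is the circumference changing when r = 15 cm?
16π cm/s

C = 2πr
dC/dt = 2π · dr/dt = 2π · 8 = 16π cm/s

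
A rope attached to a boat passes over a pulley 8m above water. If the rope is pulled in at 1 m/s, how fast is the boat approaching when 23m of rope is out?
23√465/465 ≈ 1.067 m/s

rope² = x² + 8²
x = √(23² - 8²) = √465
dx/dt = (rope/x) · d(rope)/dt = (23/√465) · (-1) = -23√465/465 m/s
The boat approaches at 23√465/465 ≈ 1.067 m/s.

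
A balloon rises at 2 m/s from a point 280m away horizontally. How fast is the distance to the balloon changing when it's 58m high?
58√20441/20441 ≈ 0.4057 m/s

z² = 280² + y²
z = √(280² + 58²) = 2√20441
dz/dt = y/z · dy/dt = 58/(2√20441) · 2 = 58√20441/20441 ≈ 0.4057 m/s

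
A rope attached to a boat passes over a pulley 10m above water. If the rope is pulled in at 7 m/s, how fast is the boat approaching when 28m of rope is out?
98√19/57 ≈ 7.494 m/s

rope² = x² + 10²
x = √(28² - 10²) = 6√19
dx/dt = (rope/x) · d(rope)/dt = (28/(6√19)) · (-7) = -98√19/57 m/s
The boat approaches at 98√19/57 ≈ 7.494 m/s.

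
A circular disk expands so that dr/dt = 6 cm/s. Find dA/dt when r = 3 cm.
36π cm²/s

A = πr²
dA/dt = 2πr · dr/dt = 2π(3)(6) = 36π cm²/s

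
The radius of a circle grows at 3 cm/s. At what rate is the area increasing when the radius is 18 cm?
108π cm²/s

A = πr²
dA/dt = 2πr · dr/dt = 2π(18)(3) = 108π cm²/s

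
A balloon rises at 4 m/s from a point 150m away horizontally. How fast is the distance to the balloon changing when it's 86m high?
86√7474/3737 ≈ 1.99 m/s

z² = 150² + y²
z = √(150² + 86²) = 2√7474
dz/dt = y/z · dy/dt = 86/(2√7474) · 4 = 86√7474/3737 ≈ 1.99 m/s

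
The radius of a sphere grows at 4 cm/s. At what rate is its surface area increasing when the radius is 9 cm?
288π cm²/s

S = 4πr²
dS/dt = dS/dr · dr/dt = 8πr · 4
At r = 9: dS/dt = 288π cm²/s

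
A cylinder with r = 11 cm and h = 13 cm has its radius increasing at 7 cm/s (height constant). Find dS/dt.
490π cm²/s

S = 2πrh + 2πr² (lateral + bases)
dS/dt = (2πh + 4πr)·dr/dt = (2π·13 + 4π·11)·7
= 490π cm²/s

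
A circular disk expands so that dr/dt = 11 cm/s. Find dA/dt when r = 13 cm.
286π cm²/s

A = πr²
dA/dt = 2πr · dr/dt = 2π(13)(11) = 286π cm²/s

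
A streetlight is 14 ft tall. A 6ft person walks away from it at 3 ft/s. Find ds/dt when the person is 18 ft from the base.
9/4 ft/s

By similar triangles: 14/(x+s) = 6/s
Solving: s = 6x/8
ds/dt = 6/8 · dx/dt = 3/4 · 3 = 9/4 ft/s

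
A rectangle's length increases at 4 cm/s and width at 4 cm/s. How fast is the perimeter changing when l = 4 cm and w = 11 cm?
16 cm/s

P = 2(l + w)
dP/dt = 2(dl/dt + dw/dt) = 2(4 + 4) = 16 cm/s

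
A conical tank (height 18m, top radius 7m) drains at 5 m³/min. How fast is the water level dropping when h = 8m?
405/(784π) ≈ 0.1644 m/min

r/h = 7/18, so r = (7/18)h
V = (1/3)πr²h = (1/3)π((7/18)h)²h = (49/972)πh³
dV/dh = (49/324)πh²
dh/dt = (dV/dt)/(dV/dh) = -5/((49/324)π·8²) = -405/(784π) m/min
The level is dropping at 405/(784π) ≈ 0.1644 m/min.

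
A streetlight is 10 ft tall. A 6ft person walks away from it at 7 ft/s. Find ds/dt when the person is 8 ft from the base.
21/2 ft/s

By similar triangles: 10/(x+s) = 6/s
Solving: s = 6x/4
ds/dt = 6/4 · dx/dt = 3/2 · 7 = 21/2 ft/s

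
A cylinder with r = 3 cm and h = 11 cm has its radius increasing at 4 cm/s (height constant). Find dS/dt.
136π cm²/s

S = 2πrh + 2πr² (lateral + bases)
dS/dt = (2πh + 4πr)·dr/dt = (2π·11 + 4π·3)·4
= 136π cm²/s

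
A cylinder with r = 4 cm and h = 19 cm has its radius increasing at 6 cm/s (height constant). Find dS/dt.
324π cm²/s

S = 2πrh + 2πr² (lateral + bases)
dS/dt = (2πh + 4πr)·dr/dt = (2π·19 + 4π·4)·6
= 324π cm²/s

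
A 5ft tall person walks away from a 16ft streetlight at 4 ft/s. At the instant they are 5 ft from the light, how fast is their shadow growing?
20/11 ft/s

By similar triangles: 16/(x+s) = 5/s
Solving: s = 5x/11
ds/dt = 5/11 · dx/dt = 5/11 · 4 = 20/11 ft/s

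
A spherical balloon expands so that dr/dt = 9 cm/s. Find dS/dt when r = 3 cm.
216π cm²/s

S = 4πr²
dS/dt = dS/dr · dr/dt = 8πr · 9
At r = 3: dS/dt = 216π cm²/s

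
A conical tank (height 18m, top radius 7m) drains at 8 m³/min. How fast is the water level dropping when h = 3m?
288/(49π) ≈ 1.871 m/min

r/h = 7/18, so r = (7/18)h
V = (1/3)πr²h = (1/3)π((7/18)h)²h = (49/972)πh³
dV/dh = (49/324)πh²
dh/dt = (dV/dt)/(dV/dh) = -8/((49/324)π·3²) = -288/(49π) m/min
The level is dropping at 288/(49π) ≈ 1.871 m/min.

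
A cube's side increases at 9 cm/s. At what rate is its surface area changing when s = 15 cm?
1620 cm²/s

A = 6s²
dA/dt = 12s · ds/dt = 12·15·9 = 1620 cm²/s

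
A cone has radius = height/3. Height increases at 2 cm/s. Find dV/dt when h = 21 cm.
98π cm³/s

V = (1/3)π(h/3)²h = πh³/27
dV/dt = πh²/9 · 2
At h = 21: dV/dt = 98π cm³/s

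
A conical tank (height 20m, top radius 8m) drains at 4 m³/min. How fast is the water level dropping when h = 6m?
25/(36π) ≈ 0.221 m/min

r/h = 8/20, so r = (2/5)h
V = (1/3)πr²h = (1/3)π((2/5)h)²h = (4/75)πh³
dV/dh = (4/25)πh²
dh/dt = (dV/dt)/(dV/dh) = -4/((4/25)π·6²) = -25/(36π) m/min
The level is dropping at 25/(36π) ≈ 0.221 m/min.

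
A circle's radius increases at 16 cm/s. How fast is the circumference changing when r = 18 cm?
32π cm/s

C = 2πr
dC/dt = 2π · dr/dt = 2π · 16 = 32π cm/s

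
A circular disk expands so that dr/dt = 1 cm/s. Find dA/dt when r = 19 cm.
38π cm²/s

A = πr²
dA/dt = 2πr · dr/dt = 2π(19)(1) = 38π cm²/s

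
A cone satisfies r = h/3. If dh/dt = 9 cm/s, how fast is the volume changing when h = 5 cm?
25π cm³/s

V = (1/3)π(h/3)²h = πh³/27
dV/dt = πh²/9 · 9
At h = 5: dV/dt = 25π cm³/s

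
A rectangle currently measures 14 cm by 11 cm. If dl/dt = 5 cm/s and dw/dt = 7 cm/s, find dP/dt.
24 cm/s

P = 2(l + w)
dP/dt = 2(dl/dt + dw/dt) = 2(5 + 7) = 24 cm/s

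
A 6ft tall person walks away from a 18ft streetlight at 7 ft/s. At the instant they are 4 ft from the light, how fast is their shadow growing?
7/2 ft/s

By similar triangles: 18/(x+s) = 6/s
Solving: s = 6x/12
ds/dt = 6/12 · dx/dt = 1/2 · 7 = 7/2 ft/s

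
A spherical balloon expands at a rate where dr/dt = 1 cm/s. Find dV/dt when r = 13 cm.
676π cm³/s

V = (4/3)πr³
dV/dt = dV/dr · dr/dt = 4πr² · 1
At r = 13: dV/dt = 676π cm³/s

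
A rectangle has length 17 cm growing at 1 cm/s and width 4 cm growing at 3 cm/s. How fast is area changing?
55 cm²/s

A = lw
dA/dt = w·dl/dt + l·dw/dt = 4·1 + 17·3 = 55 cm²/s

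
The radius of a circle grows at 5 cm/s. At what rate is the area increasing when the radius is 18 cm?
180π cm²/s

A = πr²
dA/dt = 2πr · dr/dt = 2π(18)(5) = 180π cm²/s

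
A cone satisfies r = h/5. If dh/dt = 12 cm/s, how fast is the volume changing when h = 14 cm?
2352π/25 cm³/s

V = (1/3)π(h/5)²h = πh³/75
dV/dt = πh²/25 · 12
At h = 14: dV/dt = 2352π/25 cm³/s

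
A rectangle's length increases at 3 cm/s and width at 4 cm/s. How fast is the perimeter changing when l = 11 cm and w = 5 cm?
14 cm/s

P = 2(l + w)
dP/dt = 2(dl/dt + dw/dt) = 2(3 + 4) = 14 cm/s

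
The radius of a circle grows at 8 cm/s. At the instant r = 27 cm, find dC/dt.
16π cm/s

C = 2πr
dC/dt = 2π · dr/dt = 2π · 8 = 16π cm/s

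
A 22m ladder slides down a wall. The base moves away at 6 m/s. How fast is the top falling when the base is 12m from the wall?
36√85/85 ≈ 3.905 m/s

x² + y² = 22²
2x·dx/dt + 2y·dy/dt = 0
dy/dt = -x/y · dx/dt = -12/(2√85) · 6 = -36√85/85 m/s
The top is descending at 36√85/85 ≈ 3.905 m/s.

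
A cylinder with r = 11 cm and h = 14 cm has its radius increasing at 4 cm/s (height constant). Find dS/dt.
288π cm²/s

S = 2πrh + 2πr² (lateral + bases)
dS/dt = (2πh + 4πr)·dr/dt = (2π·14 + 4π·11)·4
= 288π cm²/s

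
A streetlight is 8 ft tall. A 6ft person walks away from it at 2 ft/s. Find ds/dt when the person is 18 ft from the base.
6 ft/s

By similar triangles: 8/(x+s) = 6/s
Solving: s = 6x/2
ds/dt = 6/2 · dx/dt = 3 · 2 = 6 ft/s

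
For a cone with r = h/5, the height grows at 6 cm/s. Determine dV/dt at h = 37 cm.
8214π/25 cm³/s

V = (1/3)π(h/5)²h = πh³/75
dV/dt = πh²/25 · 6
At h = 37: dV/dt = 8214π/25 cm³/s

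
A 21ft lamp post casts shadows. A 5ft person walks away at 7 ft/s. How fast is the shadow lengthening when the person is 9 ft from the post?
35/16 ft/s

By similar triangles: 21/(x+s) = 5/s
Solving: s = 5x/16
ds/dt = 5/16 · dx/dt = 5/16 · 7 = 35/16 ft/s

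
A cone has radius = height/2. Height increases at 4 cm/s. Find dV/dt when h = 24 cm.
576π cm³/s

V = (1/3)π(h/2)²h = πh³/12
dV/dt = πh²/4 · 4
At h = 24: dV/dt = 576π cm³/s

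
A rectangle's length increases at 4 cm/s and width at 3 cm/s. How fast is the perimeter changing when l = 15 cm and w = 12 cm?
14 cm/s

P = 2(l + w)
dP/dt = 2(dl/dt + dw/dt) = 2(4 + 3) = 14 cm/s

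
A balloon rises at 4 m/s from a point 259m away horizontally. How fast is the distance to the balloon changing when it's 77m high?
22√1490/745 ≈ 1.14 m/s

z² = 259² + y²
z = √(259² + 77²) = 7√1490
dz/dt = y/z · dy/dt = 77/(7√1490) · 4 = 22√1490/745 ≈ 1.14 m/s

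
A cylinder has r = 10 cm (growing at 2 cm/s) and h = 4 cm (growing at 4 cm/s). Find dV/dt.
560π cm³/s

V = πr²h
dV/dt = 2πrh·dr/dt + πr²·dh/dt
= 2π(10)(4)(2) + π(10)²(4)
= 560π cm³/s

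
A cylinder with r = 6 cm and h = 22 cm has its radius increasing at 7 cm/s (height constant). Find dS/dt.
476π cm²/s

S = 2πrh + 2πr² (lateral + bases)
dS/dt = (2πh + 4πr)·dr/dt = (2π·22 + 4π·6)·7
= 476π cm²/s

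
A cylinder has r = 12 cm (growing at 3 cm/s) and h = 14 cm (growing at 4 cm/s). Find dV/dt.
1584π cm³/s

V = πr²h
dV/dt = 2πrh·dr/dt + πr²·dh/dt
= 2π(12)(14)(3) + π(12)²(4)
= 1584π cm³/s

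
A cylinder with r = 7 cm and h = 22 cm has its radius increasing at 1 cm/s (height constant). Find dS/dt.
72π cm²/s

S = 2πrh + 2πr² (lateral + bases)
dS/dt = (2πh + 4πr)·dr/dt = (2π·22 + 4π·7)·1
= 72π cm²/s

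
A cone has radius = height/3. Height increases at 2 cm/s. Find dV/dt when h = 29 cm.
1682π/9 cm³/s

V = (1/3)π(h/3)²h = πh³/27
dV/dt = πh²/9 · 2
At h = 29: dV/dt = 1682π/9 cm³/s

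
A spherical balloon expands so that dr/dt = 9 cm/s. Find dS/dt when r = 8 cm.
576π cm²/s

S = 4πr²
dS/dt = dS/dr · dr/dt = 8πr · 9
At r = 8: dS/dt = 576π cm²/s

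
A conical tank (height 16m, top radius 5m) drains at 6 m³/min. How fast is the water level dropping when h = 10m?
384/(625π) ≈ 0.1956 m/min

r/h = 5/16, so r = (5/16)h
V = (1/3)πr²h = (1/3)π((5/16)h)²h = (25/768)πh³
dV/dh = (25/256)πh²
dh/dt = (dV/dt)/(dV/dh) = -6/((25/256)π·10²) = -384/(625π) m/min
The level is dropping at 384/(625π) ≈ 0.1956 m/min.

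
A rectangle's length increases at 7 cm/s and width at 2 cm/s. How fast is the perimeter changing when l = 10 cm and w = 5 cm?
18 cm/s

P = 2(l + w)
dP/dt = 2(dl/dt + dw/dt) = 2(7 + 2) = 18 cm/s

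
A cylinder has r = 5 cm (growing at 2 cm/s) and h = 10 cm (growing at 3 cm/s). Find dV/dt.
275π cm³/s

V = πr²h
dV/dt = 2πrh·dr/dt + πr²·dh/dt
= 2π(5)(10)(2) + π(5)²(3)
= 275π cm³/s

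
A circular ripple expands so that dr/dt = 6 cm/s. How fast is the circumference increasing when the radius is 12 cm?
12π cm/s

C = 2πr
dC/dt = 2π · dr/dt = 2π · 6 = 12π cm/s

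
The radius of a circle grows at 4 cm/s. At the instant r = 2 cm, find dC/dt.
8π cm/s

C = 2πr
dC/dt = 2π · dr/dt = 2π · 4 = 8π cm/s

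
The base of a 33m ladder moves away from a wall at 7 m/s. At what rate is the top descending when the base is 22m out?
14√5/5 ≈ 6.261 m/s

x² + y² = 33²
2x·dx/dt + 2y·dy/dt = 0
dy/dt = -x/y · dx/dt = -22/(11√5) · 7 = -14√5/5 m/s
The top is descending at 14√5/5 ≈ 6.261 m/s.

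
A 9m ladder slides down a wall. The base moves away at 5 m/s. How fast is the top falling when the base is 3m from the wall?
5√2/4 ≈ 1.768 m/s

x² + y² = 9²
2x·dx/dt + 2y·dy/dt = 0
dy/dt = -x/y · dx/dt = -3/(6√2) · 5 = -5√2/4 m/s
The top is descending at 5√2/4 ≈ 1.768 m/s.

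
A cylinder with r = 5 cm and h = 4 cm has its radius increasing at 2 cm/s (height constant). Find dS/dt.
56π cm²/s

S = 2πrh + 2πr² (lateral + bases)
dS/dt = (2πh + 4πr)·dr/dt = (2π·4 + 4π·5)·2
= 56π cm²/s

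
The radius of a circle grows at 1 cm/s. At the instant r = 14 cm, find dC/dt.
2π cm/s

C = 2πr
dC/dt = 2π · dr/dt = 2π · 1 = 2π cm/s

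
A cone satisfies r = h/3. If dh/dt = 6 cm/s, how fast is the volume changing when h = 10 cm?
200π/3 cm³/s

V = (1/3)π(h/3)²h = πh³/27
dV/dt = πh²/9 · 6
At h = 10: dV/dt = 200π/3 cm³/s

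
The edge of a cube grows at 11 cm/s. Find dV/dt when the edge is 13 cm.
5577 cm³/s

V = s³
dV/dt = 3s² · ds/dt = 3·13²·11 = 5577 cm³/s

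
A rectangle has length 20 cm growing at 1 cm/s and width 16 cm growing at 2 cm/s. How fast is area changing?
56 cm²/s

A = lw
dA/dt = w·dl/dt + l·dw/dt = 16·1 + 20·2 = 56 cm²/s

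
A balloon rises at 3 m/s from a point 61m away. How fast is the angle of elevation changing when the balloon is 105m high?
0.01241 rad/s

tan(θ) = y/61
sec²(θ) · dθ/dt = (1/61) · dy/dt
dθ/dt = cos²(θ)/61 · 3 = 61/(61² + 105²) · 3
dθ/dt = 0.01241 rad/s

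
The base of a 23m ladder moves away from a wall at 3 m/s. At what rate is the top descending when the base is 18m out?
54√205/205 ≈ 3.772 m/s

x² + y² = 23²
2x·dx/dt + 2y·dy/dt = 0
dy/dt = -x/y · dx/dt = -18/√205 · 3 = -54√205/205 m/s
The top is descending at 54√205/205 ≈ 3.772 m/s.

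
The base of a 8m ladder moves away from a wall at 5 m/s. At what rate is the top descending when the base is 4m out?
5√3/3 ≈ 2.887 m/s

x² + y² = 8²
2x·dx/dt + 2y·dy/dt = 0
dy/dt = -x/y · dx/dt = -4/(4√3) · 5 = -5√3/3 m/s
The top is descending at 5√3/3 ≈ 2.887 m/s.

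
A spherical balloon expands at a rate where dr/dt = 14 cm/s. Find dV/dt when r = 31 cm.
53816π cm³/s

V = (4/3)πr³
dV/dt = dV/dr · dr/dt = 4πr² · 14
At r = 31: dV/dt = 53816π cm³/s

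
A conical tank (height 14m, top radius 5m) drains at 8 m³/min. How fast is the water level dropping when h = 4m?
98/(25π) ≈ 1.248 m/min

r/h = 5/14, so r = (5/14)h
V = (1/3)πr²h = (1/3)π((5/14)h)²h = (25/588)πh³
dV/dh = (25/196)πh²
dh/dt = (dV/dt)/(dV/dh) = -8/((25/196)π·4²) = -98/(25π) m/min
The level is dropping at 98/(25π) ≈ 1.248 m/min.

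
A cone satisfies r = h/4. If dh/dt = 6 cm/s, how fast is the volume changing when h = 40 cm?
600π cm³/s

V = (1/3)π(h/4)²h = πh³/48
dV/dt = πh²/16 · 6
At h = 40: dV/dt = 600π cm³/s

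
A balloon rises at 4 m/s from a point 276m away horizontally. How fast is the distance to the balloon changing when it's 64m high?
64√5017/5017 ≈ 0.9036 m/s

z² = 276² + y²
z = √(276² + 64²) = 4√5017
dz/dt = y/z · dy/dt = 64/(4√5017) · 4 = 64√5017/5017 ≈ 0.9036 m/s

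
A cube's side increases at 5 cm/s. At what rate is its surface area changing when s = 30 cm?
1800 cm²/s

A = 6s²
dA/dt = 12s · ds/dt = 12·30·5 = 1800 cm²/s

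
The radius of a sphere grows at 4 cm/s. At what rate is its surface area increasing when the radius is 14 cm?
448π cm²/s

S = 4πr²
dS/dt = dS/dr · dr/dt = 8πr · 4
At r = 14: dS/dt = 448π cm²/s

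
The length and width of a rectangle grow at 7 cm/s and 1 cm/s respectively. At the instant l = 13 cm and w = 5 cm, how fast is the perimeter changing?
16 cm/s

P = 2(l + w)
dP/dt = 2(dl/dt + dw/dt) = 2(7 + 1) = 16 cm/s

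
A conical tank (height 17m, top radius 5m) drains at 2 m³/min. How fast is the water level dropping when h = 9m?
578/(2025π) ≈ 0.09086 m/min

r/h = 5/17, so r = (5/17)h
V = (1/3)πr²h = (1/3)π((5/17)h)²h = (25/867)πh³
dV/dh = (25/289)πh²
dh/dt = (dV/dt)/(dV/dh) = -2/((25/289)π·9²) = -578/(2025π) m/min
The level is dropping at 578/(2025π) ≈ 0.09086 m/min.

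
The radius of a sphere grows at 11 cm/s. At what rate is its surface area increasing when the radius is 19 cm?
1672π cm²/s

S = 4πr²
dS/dt = dS/dr · dr/dt = 8πr · 11
At r = 19: dS/dt = 1672π cm²/s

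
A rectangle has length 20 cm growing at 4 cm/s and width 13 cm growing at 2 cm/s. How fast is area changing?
92 cm²/s

A = lw
dA/dt = w·dl/dt + l·dw/dt = 13·4 + 20·2 = 92 cm²/s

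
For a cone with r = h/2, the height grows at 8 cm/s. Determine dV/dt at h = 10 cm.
200π cm³/s

V = (1/3)π(h/2)²h = πh³/12
dV/dt = πh²/4 · 8
At h = 10: dV/dt = 200π cm³/s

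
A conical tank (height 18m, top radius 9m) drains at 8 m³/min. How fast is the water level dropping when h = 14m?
8/(49π) ≈ 0.05197 m/min

r/h = 9/18, so r = (1/2)h
V = (1/3)πr²h = (1/3)π((1/2)h)²h = (1/12)πh³
dV/dh = (1/4)πh²
dh/dt = (dV/dt)/(dV/dh) = -8/((1/4)π·14²) = -8/(49π) m/min
The level is dropping at 8/(49π) ≈ 0.05197 m/min.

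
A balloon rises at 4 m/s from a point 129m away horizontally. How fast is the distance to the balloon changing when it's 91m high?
182√24922/12461 ≈ 2.306 m/s

z² = 129² + y²
z = √(129² + 91²) = √24922
dz/dt = y/z · dy/dt = 91/√24922 · 4 = 182√24922/12461 ≈ 2.306 m/s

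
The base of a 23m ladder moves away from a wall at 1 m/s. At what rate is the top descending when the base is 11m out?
11√102/204 ≈ 0.5446 m/s

x² + y² = 23²
2x·dx/dt + 2y·dy/dt = 0
dy/dt = -x/y · dx/dt = -11/(2√102) · 1 = -11√102/204 m/s
The top is descending at 11√102/204 ≈ 0.5446 m/s.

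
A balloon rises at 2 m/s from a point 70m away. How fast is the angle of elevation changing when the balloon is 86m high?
0.011386 rad/s

tan(θ) = y/70
sec²(θ) · dθ/dt = (1/70) · dy/dt
dθ/dt = cos²(θ)/70 · 2 = 70/(70² + 86²) · 2
dθ/dt = 0.011386 rad/s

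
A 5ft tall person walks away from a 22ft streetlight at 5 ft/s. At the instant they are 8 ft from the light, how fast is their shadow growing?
25/17 ft/s

By similar triangles: 22/(x+s) = 5/s
Solving: s = 5x/17
ds/dt = 5/17 · dx/dt = 5/17 · 5 = 25/17 ft/s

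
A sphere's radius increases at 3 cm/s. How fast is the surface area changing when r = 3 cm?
72π cm²/s

S = 4πr²
dS/dt = dS/dr · dr/dt = 8πr · 3
At r = 3: dS/dt = 72π cm²/s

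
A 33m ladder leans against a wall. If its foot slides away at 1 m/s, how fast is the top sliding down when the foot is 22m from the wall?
2√5/5 ≈ 0.8944 m/s

x² + y² = 33²
2x·dx/dt + 2y·dy/dt = 0
dy/dt = -x/y · dx/dt = -22/(11√5) · 1 = -2√5/5 m/s
The top is descending at 2√5/5 ≈ 0.8944 m/s.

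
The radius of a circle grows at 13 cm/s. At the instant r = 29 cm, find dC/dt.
26π cm/s

C = 2πr
dC/dt = 2π · dr/dt = 2π · 13 = 26π cm/s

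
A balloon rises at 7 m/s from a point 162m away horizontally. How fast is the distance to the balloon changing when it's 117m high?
91√493/493 ≈ 4.098 m/s

z² = 162² + y²
z = √(162² + 117²) = 9√493
dz/dt = y/z · dy/dt = 117/(9√493) · 7 = 91√493/493 ≈ 4.098 m/s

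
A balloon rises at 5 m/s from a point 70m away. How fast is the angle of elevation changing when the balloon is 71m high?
0.035208 rad/s

tan(θ) = y/70
sec²(θ) · dθ/dt = (1/70) · dy/dt
dθ/dt = cos²(θ)/70 · 5 = 70/(70² + 71²) · 5
dθ/dt = 0.035208 rad/s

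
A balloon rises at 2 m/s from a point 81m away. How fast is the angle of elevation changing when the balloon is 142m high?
0.006062 rad/s

tan(θ) = y/81
sec²(θ) · dθ/dt = (1/81) · dy/dt
dθ/dt = cos²(θ)/81 · 2 = 81/(81² + 142²) · 2
dθ/dt = 0.006062 rad/s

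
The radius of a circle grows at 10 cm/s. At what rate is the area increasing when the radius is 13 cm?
260π cm²/s

A = πr²
dA/dt = 2πr · dr/dt = 2π(13)(10) = 260π cm²/s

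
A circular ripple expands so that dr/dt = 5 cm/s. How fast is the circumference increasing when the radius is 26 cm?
10π cm/s

C = 2πr
dC/dt = 2π · dr/dt = 2π · 5 = 10π cm/s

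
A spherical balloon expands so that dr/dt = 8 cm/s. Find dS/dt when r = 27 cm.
1728π cm²/s

S = 4πr²
dS/dt = dS/dr · dr/dt = 8πr · 8
At r = 27: dS/dt = 1728π cm²/s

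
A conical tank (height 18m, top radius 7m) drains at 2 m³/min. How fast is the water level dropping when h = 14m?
162/(2401π) ≈ 0.02148 m/min

r/h = 7/18, so r = (7/18)h
V = (1/3)πr²h = (1/3)π((7/18)h)²h = (49/972)πh³
dV/dh = (49/324)πh²
dh/dt = (dV/dt)/(dV/dh) = -2/((49/324)π·14²) = -162/(2401π) m/min
The level is dropping at 162/(2401π) ≈ 0.02148 m/min.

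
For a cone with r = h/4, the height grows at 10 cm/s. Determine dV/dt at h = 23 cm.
2645π/8 cm³/s

V = (1/3)π(h/4)²h = πh³/48
dV/dt = πh²/16 · 10
At h = 23: dV/dt = 2645π/8 cm³/s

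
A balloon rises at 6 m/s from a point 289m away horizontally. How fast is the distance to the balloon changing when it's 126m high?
756√99397/99397 ≈ 2.398 m/s

z² = 289² + y²
z = √(289² + 126²) = √99397
dz/dt = y/z · dy/dt = 126/√99397 · 6 = 756√99397/99397 ≈ 2.398 m/s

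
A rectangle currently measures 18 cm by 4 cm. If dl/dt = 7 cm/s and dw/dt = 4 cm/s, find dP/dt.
22 cm/s

P = 2(l + w)
dP/dt = 2(dl/dt + dw/dt) = 2(7 + 4) = 22 cm/s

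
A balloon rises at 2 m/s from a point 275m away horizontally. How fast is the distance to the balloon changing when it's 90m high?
36√3349/3349 ≈ 0.6221 m/s

z² = 275² + y²
z = √(275² + 90²) = 5√3349
dz/dt = y/z · dy/dt = 90/(5√3349) · 2 = 36√3349/3349 ≈ 0.6221 m/s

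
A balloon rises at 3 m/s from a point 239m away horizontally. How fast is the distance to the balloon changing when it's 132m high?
396√74545/74545 ≈ 1.45 m/s

z² = 239² + y²
z = √(239² + 132²) = √74545
dz/dt = y/z · dy/dt = 132/√74545 · 3 = 396√74545/74545 ≈ 1.45 m/s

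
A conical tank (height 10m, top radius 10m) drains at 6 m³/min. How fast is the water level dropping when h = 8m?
3/(32π) ≈ 0.02984 m/min

r/h = 10/10, so r = h
V = (1/3)πr²h = (1/3)π(h)²h = (1/3)πh³
dV/dh = πh²
dh/dt = (dV/dt)/(dV/dh) = -6/(π·8²) = -3/(32π) m/min
The level is dropping at 3/(32π) ≈ 0.02984 m/min.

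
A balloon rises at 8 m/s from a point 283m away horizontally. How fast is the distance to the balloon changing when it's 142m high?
1136√100253/100253 ≈ 3.588 m/s

z² = 283² + y²
z = √(283² + 142²) = √100253
dz/dt = y/z · dy/dt = 142/√100253 · 8 = 1136√100253/100253 ≈ 3.588 m/s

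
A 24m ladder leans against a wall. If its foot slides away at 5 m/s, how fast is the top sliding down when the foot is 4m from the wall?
√35/7 ≈ 0.8452 m/s

x² + y² = 24²
2x·dx/dt + 2y·dy/dt = 0
dy/dt = -x/y · dx/dt = -4/(4√35) · 5 = -√35/7 m/s
The top is descending at √35/7 ≈ 0.8452 m/s.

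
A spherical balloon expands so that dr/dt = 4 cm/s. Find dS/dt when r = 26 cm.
832π cm²/s

S = 4πr²
dS/dt = dS/dr · dr/dt = 8πr · 4
At r = 26: dS/dt = 832π cm²/s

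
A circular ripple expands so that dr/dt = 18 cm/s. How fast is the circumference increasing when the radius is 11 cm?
36π cm/s

C = 2πr
dC/dt = 2π · dr/dt = 2π · 18 = 36π cm/s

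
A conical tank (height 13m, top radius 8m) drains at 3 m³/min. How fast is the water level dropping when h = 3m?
169/(192π) ≈ 0.2802 m/min

r/h = 8/13, so r = (8/13)h
V = (1/3)πr²h = (1/3)π((8/13)h)²h = (64/507)πh³
dV/dh = (64/169)πh²
dh/dt = (dV/dt)/(dV/dh) = -3/((64/169)π·3²) = -169/(192π) m/min
The level is dropping at 169/(192π) ≈ 0.2802 m/min.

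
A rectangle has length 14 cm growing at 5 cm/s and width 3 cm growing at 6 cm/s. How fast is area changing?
99 cm²/s

A = lw
dA/dt = w·dl/dt + l·dw/dt = 3·5 + 14·6 = 99 cm²/s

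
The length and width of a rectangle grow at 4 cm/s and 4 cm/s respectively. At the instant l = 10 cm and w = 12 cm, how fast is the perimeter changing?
16 cm/s

P = 2(l + w)
dP/dt = 2(dl/dt + dw/dt) = 2(4 + 4) = 16 cm/s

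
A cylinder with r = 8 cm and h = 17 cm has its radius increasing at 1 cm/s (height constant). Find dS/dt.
66π cm²/s

S = 2πrh + 2πr² (lateral + bases)
dS/dt = (2πh + 4πr)·dr/dt = (2π·17 + 4π·8)·1
= 66π cm²/s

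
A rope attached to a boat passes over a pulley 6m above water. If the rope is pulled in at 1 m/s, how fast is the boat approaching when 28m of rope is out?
14√187/187 ≈ 1.024 m/s

rope² = x² + 6²
x = √(28² - 6²) = 2√187
dx/dt = (rope/x) · d(rope)/dt = (28/(2√187)) · (-1) = -14√187/187 m/s
The boat approaches at 14√187/187 ≈ 1.024 m/s.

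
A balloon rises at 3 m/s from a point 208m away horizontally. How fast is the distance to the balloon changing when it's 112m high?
21√218/218 ≈ 1.422 m/s

z² = 208² + y²
z = √(208² + 112²) = 16√218
dz/dt = y/z · dy/dt = 112/(16√218) · 3 = 21√218/218 ≈ 1.422 m/s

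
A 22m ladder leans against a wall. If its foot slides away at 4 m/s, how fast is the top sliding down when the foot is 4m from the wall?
8√13/39 ≈ 0.7396 m/s

x² + y² = 22²
2x·dx/dt + 2y·dy/dt = 0
dy/dt = -x/y · dx/dt = -4/(6√13) · 4 = -8√13/39 m/s
The top is descending at 8√13/39 ≈ 0.7396 m/s.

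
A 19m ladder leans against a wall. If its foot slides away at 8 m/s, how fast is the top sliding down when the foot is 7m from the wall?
14√78/39 ≈ 3.17 m/s

x² + y² = 19²
2x·dx/dt + 2y·dy/dt = 0
dy/dt = -x/y · dx/dt = -7/(2√78) · 8 = -14√78/39 m/s
The top is descending at 14√78/39 ≈ 3.17 m/s.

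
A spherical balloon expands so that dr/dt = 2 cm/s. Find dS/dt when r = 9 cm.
144π cm²/s

S = 4πr²
dS/dt = dS/dr · dr/dt = 8πr · 2
At r = 9: dS/dt = 144π cm²/s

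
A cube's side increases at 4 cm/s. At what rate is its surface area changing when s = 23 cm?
1104 cm²/s

A = 6s²
dA/dt = 12s · ds/dt = 12·23·4 = 1104 cm²/s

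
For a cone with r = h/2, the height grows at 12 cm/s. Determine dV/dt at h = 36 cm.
3888π cm³/s

V = (1/3)π(h/2)²h = πh³/12
dV/dt = πh²/4 · 12
At h = 36: dV/dt = 3888π cm³/s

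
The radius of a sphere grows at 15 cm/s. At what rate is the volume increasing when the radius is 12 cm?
8640π cm³/s

V = (4/3)πr³
dV/dt = dV/dr · dr/dt = 4πr² · 15
At r = 12: dV/dt = 8640π cm³/s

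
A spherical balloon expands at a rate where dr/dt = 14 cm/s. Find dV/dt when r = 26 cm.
37856π cm³/s

V = (4/3)πr³
dV/dt = dV/dr · dr/dt = 4πr² · 14
At r = 26: dV/dt = 37856π cm³/s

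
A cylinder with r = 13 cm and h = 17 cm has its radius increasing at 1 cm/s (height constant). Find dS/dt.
86π cm²/s

S = 2πrh + 2πr² (lateral + bases)
dS/dt = (2πh + 4πr)·dr/dt = (2π·17 + 4π·13)·1
= 86π cm²/s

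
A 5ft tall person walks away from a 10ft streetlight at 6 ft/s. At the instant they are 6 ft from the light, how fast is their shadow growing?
6 ft/s

By similar triangles: 10/(x+s) = 5/s
Solving: s = 5x/5
ds/dt = 5/5 · dx/dt = 1 · 6 = 6 ft/s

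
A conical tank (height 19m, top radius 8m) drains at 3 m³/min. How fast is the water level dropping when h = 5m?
1083/(1600π) ≈ 0.2155 m/min

r/h = 8/19, so r = (8/19)h
V = (1/3)πr²h = (1/3)π((8/19)h)²h = (64/1083)πh³
dV/dh = (64/361)πh²
dh/dt = (dV/dt)/(dV/dh) = -3/((64/361)π·5²) = -1083/(1600π) m/min
The level is dropping at 1083/(1600π) ≈ 0.2155 m/min.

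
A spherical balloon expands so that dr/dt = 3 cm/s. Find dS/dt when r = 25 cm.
600π cm²/s

S = 4πr²
dS/dt = dS/dr · dr/dt = 8πr · 3
At r = 25: dS/dt = 600π cm²/s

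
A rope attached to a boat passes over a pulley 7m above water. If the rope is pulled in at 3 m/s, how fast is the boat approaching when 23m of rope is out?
23√30/40 ≈ 3.149 m/s

rope² = x² + 7²
x = √(23² - 7²) = 4√30
dx/dt = (rope/x) · d(rope)/dt = (23/(4√30)) · (-3) = -23√30/40 m/s
The boat approaches at 23√30/40 ≈ 3.149 m/s.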